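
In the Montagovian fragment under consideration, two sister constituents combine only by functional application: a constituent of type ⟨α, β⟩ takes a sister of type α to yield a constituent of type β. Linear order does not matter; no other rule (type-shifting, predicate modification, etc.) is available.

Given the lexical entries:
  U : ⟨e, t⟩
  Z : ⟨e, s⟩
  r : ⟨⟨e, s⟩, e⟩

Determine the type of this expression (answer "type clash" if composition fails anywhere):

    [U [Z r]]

t

[Z r] — r of type ⟨⟨e, s⟩, e⟩ combines with Z of type ⟨e, s⟩: type e.
[U [Z r]] — U of type ⟨e, t⟩ combines with [Z r] of type e: type t.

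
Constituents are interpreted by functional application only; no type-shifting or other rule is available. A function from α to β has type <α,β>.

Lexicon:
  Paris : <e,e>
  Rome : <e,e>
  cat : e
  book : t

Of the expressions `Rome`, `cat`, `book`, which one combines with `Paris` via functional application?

Rome : <e,e> — Paris needs e; Rome needs e; neither fits.
cat — combines: Paris : <e,e> takes cat : e as argument, giving e.
book : t — Paris needs e; book needs nothing (atomic); neither fits.

cat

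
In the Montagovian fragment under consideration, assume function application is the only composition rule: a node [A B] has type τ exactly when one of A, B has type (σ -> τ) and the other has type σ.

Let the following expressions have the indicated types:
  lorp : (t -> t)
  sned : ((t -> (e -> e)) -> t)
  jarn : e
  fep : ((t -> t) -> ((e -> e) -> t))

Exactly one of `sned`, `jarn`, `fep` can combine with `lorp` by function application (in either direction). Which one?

fep

sned : ((t -> (e -> e)) -> t) — no; lorp wants t, and sned wants (t -> (e -> e)).
jarn : e — no; lorp wants t, and jarn wants nothing (atomic).
fep — combines: fep : ((t -> t) -> ((e -> e) -> t)) takes lorp : (t -> t) as argument, giving ((e -> e) -> t).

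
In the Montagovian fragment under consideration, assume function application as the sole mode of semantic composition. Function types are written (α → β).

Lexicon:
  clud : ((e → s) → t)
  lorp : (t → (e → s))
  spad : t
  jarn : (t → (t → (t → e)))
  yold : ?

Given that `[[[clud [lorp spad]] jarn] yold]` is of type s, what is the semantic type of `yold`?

For [[[clud [lorp spad]] jarn] yold] to have type s with [[clud [lorp spad]] jarn] of type (t → (t → e)), yold must be the function: yold : ((t → (t → e)) → s).

((t → (t → e)) → s)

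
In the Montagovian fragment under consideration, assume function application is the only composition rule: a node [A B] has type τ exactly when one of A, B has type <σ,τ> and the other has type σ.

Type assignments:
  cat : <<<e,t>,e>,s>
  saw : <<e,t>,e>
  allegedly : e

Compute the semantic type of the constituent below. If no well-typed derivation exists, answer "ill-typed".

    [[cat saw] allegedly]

ill-typed

[cat saw] — cat of type <<<e,t>,e>,s> combines with saw of type <<e,t>,e>: type s.
[[cat saw] allegedly]: s with e — neither is a function whose domain matches the other; composition fails here.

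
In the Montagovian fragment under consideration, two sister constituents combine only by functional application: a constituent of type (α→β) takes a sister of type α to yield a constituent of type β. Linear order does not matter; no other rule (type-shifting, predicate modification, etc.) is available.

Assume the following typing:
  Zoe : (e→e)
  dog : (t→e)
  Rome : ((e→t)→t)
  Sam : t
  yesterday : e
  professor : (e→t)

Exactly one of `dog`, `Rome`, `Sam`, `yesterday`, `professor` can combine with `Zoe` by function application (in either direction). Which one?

dog : (t→e) — no; Zoe wants e, and dog wants t.
Rome : ((e→t)→t) — no; Zoe wants e, and Rome wants (e→t).
Sam : t — no; Zoe wants e, and Sam wants nothing (atomic).
yesterday — combines: Zoe : (e→e) takes yesterday : e as argument, giving e.
professor : (e→t) — no; Zoe wants e, and professor wants e.

yesterday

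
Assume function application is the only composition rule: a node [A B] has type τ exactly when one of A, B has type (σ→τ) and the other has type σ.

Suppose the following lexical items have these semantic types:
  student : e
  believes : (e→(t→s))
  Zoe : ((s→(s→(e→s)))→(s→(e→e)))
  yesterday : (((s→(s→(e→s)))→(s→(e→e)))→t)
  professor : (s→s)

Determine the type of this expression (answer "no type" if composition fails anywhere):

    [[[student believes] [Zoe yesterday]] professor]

s

At [student believes], believes : (e→(t→s)) takes student : e, giving (t→s).
At [Zoe yesterday], yesterday : (((s→(s→(e→s)))→(s→(e→e)))→t) takes Zoe : ((s→(s→(e→s)))→(s→(e→e))), giving t.
At [[student believes] [Zoe yesterday]], [student believes] : (t→s) takes [Zoe yesterday] : t, giving s.
At [[[student believes] [Zoe yesterday]] professor], professor : (s→s) takes [[student believes] [Zoe yesterday]] : s, giving s.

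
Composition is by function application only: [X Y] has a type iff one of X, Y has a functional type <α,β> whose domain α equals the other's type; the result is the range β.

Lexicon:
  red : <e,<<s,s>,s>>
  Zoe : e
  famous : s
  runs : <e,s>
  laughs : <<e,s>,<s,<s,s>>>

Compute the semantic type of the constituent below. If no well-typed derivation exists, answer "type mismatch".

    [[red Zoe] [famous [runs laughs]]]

[red Zoe]: <e,<<s,s>,s>> applied to e yields <<s,s>,s>.
[runs laughs]: <<e,s>,<s,<s,s>>> applied to <e,s> yields <s,<s,s>>.
[famous [runs laughs]]: <s,<s,s>> applied to s yields <s,s>.
[[red Zoe] [famous [runs laughs]]]: <<s,s>,s> applied to <s,s> yields s.

s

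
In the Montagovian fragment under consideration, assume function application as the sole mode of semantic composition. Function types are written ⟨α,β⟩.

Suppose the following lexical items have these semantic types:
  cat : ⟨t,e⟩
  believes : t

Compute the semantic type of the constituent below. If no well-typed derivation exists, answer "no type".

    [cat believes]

e

[cat believes] — cat of type ⟨t,e⟩ combines with believes of type t: type e.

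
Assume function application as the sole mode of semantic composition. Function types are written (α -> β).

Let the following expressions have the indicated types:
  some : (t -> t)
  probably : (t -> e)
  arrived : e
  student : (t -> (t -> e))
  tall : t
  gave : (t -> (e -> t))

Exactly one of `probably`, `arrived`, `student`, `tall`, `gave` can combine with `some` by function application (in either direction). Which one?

probably : (t -> e) — no; some wants t, and probably wants t.
arrived : e — no; some wants t, and arrived wants nothing (atomic).
student : (t -> (t -> e)) — no; some wants t, and student wants t.
tall — combines: some : (t -> t) takes tall : t as argument, giving t.
gave : (t -> (e -> t)) — no; some wants t, and gave wants t.

tall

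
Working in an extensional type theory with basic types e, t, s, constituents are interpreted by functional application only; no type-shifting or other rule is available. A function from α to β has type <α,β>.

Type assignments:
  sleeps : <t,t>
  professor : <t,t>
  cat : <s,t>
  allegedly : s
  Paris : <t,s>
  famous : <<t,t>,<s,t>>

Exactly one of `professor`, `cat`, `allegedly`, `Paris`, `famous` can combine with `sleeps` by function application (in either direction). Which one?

professor : <t,t> — neither side's domain matches the other.
cat : <s,t> — neither side's domain matches the other.
allegedly : s — neither side's domain matches the other.
Paris : <t,s> — neither side's domain matches the other.
famous — combines: famous : <<t,t>,<s,t>> takes sleeps : <t,t> as argument, giving <s,t>.

famous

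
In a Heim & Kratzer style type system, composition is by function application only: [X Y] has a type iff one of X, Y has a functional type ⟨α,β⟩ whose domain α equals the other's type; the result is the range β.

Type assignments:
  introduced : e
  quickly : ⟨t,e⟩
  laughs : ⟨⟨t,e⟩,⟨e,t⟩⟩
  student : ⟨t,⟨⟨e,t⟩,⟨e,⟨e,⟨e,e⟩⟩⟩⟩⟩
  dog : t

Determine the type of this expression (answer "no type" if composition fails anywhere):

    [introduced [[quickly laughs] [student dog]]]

[quickly laughs]: functor laughs : ⟨⟨t,e⟩,⟨e,t⟩⟩, argument quickly : ⟨t,e⟩; result ⟨e,t⟩.
[student dog]: functor student : ⟨t,⟨⟨e,t⟩,⟨e,⟨e,⟨e,e⟩⟩⟩⟩⟩, argument dog : t; result ⟨⟨e,t⟩,⟨e,⟨e,⟨e,e⟩⟩⟩⟩.
[[quickly laughs] [student dog]]: functor [student dog] : ⟨⟨e,t⟩,⟨e,⟨e,⟨e,e⟩⟩⟩⟩, argument [quickly laughs] : ⟨e,t⟩; result ⟨e,⟨e,⟨e,e⟩⟩⟩.
[introduced [[quickly laughs] [student dog]]]: functor [[quickly laughs] [student dog]] : ⟨e,⟨e,⟨e,e⟩⟩⟩, argument introduced : e; result ⟨e,⟨e,e⟩⟩.

⟨e,⟨e,e⟩⟩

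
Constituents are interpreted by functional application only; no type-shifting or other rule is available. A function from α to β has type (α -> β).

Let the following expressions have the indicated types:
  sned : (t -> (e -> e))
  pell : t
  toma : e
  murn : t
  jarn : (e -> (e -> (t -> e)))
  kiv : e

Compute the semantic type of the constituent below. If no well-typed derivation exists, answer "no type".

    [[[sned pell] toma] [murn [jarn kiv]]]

[sned pell]: (t -> (e -> e)) applied to t yields (e -> e).
[[sned pell] toma]: (e -> e) applied to e yields e.
[jarn kiv]: (e -> (e -> (t -> e))) applied to e yields (e -> (t -> e)).
At [murn [jarn kiv]]: neither t nor (e -> (t -> e)) can take the other as argument; the node is ill-typed.

no type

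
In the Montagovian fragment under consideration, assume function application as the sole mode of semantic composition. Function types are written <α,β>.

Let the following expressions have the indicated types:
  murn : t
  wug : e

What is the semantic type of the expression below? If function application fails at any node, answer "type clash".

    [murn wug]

[murn wug]: t with e — neither is a function whose domain matches the other; composition fails here.

type clash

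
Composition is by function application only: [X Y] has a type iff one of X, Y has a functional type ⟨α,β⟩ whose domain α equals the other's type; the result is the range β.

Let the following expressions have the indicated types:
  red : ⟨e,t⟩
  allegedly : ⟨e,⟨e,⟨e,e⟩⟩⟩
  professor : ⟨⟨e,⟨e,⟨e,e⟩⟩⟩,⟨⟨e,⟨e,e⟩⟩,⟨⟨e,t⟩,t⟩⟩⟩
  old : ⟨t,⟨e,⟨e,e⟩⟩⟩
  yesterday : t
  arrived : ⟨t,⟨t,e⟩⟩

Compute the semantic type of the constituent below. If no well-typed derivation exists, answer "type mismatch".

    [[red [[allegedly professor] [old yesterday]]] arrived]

[allegedly professor]: professor is ⟨⟨e,⟨e,⟨e,e⟩⟩⟩,⟨⟨e,⟨e,e⟩⟩,⟨⟨e,t⟩,t⟩⟩⟩, allegedly is ⟨e,⟨e,⟨e,e⟩⟩⟩; result ⟨⟨e,⟨e,e⟩⟩,⟨⟨e,t⟩,t⟩⟩.
[old yesterday]: old is ⟨t,⟨e,⟨e,e⟩⟩⟩, yesterday is t; result ⟨e,⟨e,e⟩⟩.
[[allegedly professor] [old yesterday]]: [allegedly professor] is ⟨⟨e,⟨e,e⟩⟩,⟨⟨e,t⟩,t⟩⟩, [old yesterday] is ⟨e,⟨e,e⟩⟩; result ⟨⟨e,t⟩,t⟩.
[red [[allegedly professor] [old yesterday]]]: [[allegedly professor] [old yesterday]] is ⟨⟨e,t⟩,t⟩, red is ⟨e,t⟩; result t.
[[red [[allegedly professor] [old yesterday]]] arrived]: arrived is ⟨t,⟨t,e⟩⟩, [red [[allegedly professor] [old yesterday]]] is t; result ⟨t,e⟩.

⟨t,e⟩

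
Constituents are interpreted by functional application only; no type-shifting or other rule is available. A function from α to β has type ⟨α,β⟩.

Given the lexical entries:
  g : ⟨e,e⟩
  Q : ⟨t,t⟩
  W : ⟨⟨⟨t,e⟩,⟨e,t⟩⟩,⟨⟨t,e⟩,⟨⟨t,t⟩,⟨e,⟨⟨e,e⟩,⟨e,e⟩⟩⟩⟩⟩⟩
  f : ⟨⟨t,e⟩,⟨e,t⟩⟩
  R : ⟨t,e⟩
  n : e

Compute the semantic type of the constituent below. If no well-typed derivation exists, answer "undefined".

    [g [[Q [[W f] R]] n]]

⟨e,e⟩

[W f]: functor W : ⟨⟨⟨t,e⟩,⟨e,t⟩⟩,⟨⟨t,e⟩,⟨⟨t,t⟩,⟨e,⟨⟨e,e⟩,⟨e,e⟩⟩⟩⟩⟩⟩, argument f : ⟨⟨t,e⟩,⟨e,t⟩⟩; result ⟨⟨t,e⟩,⟨⟨t,t⟩,⟨e,⟨⟨e,e⟩,⟨e,e⟩⟩⟩⟩⟩.
[[W f] R]: functor [W f] : ⟨⟨t,e⟩,⟨⟨t,t⟩,⟨e,⟨⟨e,e⟩,⟨e,e⟩⟩⟩⟩⟩, argument R : ⟨t,e⟩; result ⟨⟨t,t⟩,⟨e,⟨⟨e,e⟩,⟨e,e⟩⟩⟩⟩.
[Q [[W f] R]]: functor [[W f] R] : ⟨⟨t,t⟩,⟨e,⟨⟨e,e⟩,⟨e,e⟩⟩⟩⟩, argument Q : ⟨t,t⟩; result ⟨e,⟨⟨e,e⟩,⟨e,e⟩⟩⟩.
[[Q [[W f] R]] n]: functor [Q [[W f] R]] : ⟨e,⟨⟨e,e⟩,⟨e,e⟩⟩⟩, argument n : e; result ⟨⟨e,e⟩,⟨e,e⟩⟩.
[g [[Q [[W f] R]] n]]: functor [[Q [[W f] R]] n] : ⟨⟨e,e⟩,⟨e,e⟩⟩, argument g : ⟨e,e⟩; result ⟨e,e⟩.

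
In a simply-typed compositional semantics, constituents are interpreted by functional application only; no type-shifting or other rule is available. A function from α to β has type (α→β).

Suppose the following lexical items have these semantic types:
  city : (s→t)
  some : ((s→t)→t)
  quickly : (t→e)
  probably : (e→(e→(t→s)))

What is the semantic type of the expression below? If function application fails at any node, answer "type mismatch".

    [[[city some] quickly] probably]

[city some]: ((s→t)→t) applied to (s→t) yields t.
[[city some] quickly]: (t→e) applied to t yields e.
[[[city some] quickly] probably]: (e→(e→(t→s))) applied to e yields (e→(t→s)).

(e→(t→s))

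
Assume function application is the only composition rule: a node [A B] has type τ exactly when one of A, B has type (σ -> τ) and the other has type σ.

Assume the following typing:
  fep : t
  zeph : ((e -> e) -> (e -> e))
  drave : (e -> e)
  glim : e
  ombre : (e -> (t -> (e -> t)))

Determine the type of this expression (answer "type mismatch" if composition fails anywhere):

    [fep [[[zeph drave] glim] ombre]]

(e -> t)

[zeph drave] — zeph of type ((e -> e) -> (e -> e)) combines with drave of type (e -> e): type (e -> e).
[[zeph drave] glim] — [zeph drave] of type (e -> e) combines with glim of type e: type e.
[[[zeph drave] glim] ombre] — ombre of type (e -> (t -> (e -> t))) combines with [[zeph drave] glim] of type e: type (t -> (e -> t)).
[fep [[[zeph drave] glim] ombre]] — [[[zeph drave] glim] ombre] of type (t -> (e -> t)) combines with fep of type t: type (e -> t).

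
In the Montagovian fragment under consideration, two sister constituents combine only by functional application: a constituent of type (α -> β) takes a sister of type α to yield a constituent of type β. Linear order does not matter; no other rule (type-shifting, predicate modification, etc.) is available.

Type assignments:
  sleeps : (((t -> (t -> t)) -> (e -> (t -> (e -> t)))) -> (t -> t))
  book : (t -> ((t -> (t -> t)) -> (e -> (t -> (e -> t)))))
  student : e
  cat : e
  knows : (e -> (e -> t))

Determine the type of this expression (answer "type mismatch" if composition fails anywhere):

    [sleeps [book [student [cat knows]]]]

[cat knows]: functor knows : (e -> (e -> t)), argument cat : e; result (e -> t).
[student [cat knows]]: functor [cat knows] : (e -> t), argument student : e; result t.
[book [student [cat knows]]]: functor book : (t -> ((t -> (t -> t)) -> (e -> (t -> (e -> t))))), argument [student [cat knows]] : t; result ((t -> (t -> t)) -> (e -> (t -> (e -> t)))).
[sleeps [book [student [cat knows]]]]: functor sleeps : (((t -> (t -> t)) -> (e -> (t -> (e -> t)))) -> (t -> t)), argument [book [student [cat knows]]] : ((t -> (t -> t)) -> (e -> (t -> (e -> t)))); result (t -> t).

(t -> t)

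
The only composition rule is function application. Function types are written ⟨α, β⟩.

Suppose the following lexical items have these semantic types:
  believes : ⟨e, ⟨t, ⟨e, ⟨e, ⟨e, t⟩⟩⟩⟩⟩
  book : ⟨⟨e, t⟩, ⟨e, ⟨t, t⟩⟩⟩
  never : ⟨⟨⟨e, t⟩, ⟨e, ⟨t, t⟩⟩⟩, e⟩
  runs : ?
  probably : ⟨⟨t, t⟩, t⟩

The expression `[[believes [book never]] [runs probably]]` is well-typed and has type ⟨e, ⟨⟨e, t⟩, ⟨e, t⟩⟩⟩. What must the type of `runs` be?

⟨⟨⟨t, t⟩, t⟩, ⟨⟨t, ⟨e, ⟨e, ⟨e, t⟩⟩⟩⟩, ⟨e, ⟨⟨e, t⟩, ⟨e, t⟩⟩⟩⟩⟩

[[believes [book never]] [runs probably]] must have type ⟨e, ⟨⟨e, t⟩, ⟨e, t⟩⟩⟩. The sister [believes [book never]] has type ⟨t, ⟨e, ⟨e, ⟨e, t⟩⟩⟩⟩; that is not a function onto ⟨e, ⟨⟨e, t⟩, ⟨e, t⟩⟩⟩, so [runs probably] must be the functor, of type ⟨⟨t, ⟨e, ⟨e, ⟨e, t⟩⟩⟩⟩, ⟨e, ⟨⟨e, t⟩, ⟨e, t⟩⟩⟩⟩.
[runs probably] must have type ⟨⟨t, ⟨e, ⟨e, ⟨e, t⟩⟩⟩⟩, ⟨e, ⟨⟨e, t⟩, ⟨e, t⟩⟩⟩⟩. The sister probably has type ⟨⟨t, t⟩, t⟩; that is not a function onto ⟨⟨t, ⟨e, ⟨e, ⟨e, t⟩⟩⟩⟩, ⟨e, ⟨⟨e, t⟩, ⟨e, t⟩⟩⟩⟩, so runs must be the functor, of type ⟨⟨⟨t, t⟩, t⟩, ⟨⟨t, ⟨e, ⟨e, ⟨e, t⟩⟩⟩⟩, ⟨e, ⟨⟨e, t⟩, ⟨e, t⟩⟩⟩⟩⟩.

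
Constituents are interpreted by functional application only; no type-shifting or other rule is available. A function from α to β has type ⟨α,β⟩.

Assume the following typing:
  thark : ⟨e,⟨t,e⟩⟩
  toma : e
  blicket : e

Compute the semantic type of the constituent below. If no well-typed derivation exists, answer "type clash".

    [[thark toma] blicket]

At [thark toma], thark : ⟨e,⟨t,e⟩⟩ takes toma : e, giving ⟨t,e⟩.
[[thark toma] blicket]: ⟨t,e⟩ with e — neither is a function whose domain matches the other; composition fails here.

type clash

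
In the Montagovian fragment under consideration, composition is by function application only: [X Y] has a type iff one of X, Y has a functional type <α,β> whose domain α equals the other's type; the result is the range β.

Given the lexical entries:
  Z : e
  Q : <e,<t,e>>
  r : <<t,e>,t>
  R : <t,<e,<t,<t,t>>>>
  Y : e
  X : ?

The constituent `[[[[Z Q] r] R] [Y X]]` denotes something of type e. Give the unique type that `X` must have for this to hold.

For [[[[Z Q] r] R] [Y X]] to have type e with [[[Z Q] r] R] of type <e,<t,<t,t>>>, [Y X] must be the function: [Y X] : <<e,<t,<t,t>>>,e>.
For [Y X] to have type <<e,<t,<t,t>>>,e> with Y of type e, X must be the function: X : <e,<<e,<t,<t,t>>>,e>>.

<e,<<e,<t,<t,t>>>,e>>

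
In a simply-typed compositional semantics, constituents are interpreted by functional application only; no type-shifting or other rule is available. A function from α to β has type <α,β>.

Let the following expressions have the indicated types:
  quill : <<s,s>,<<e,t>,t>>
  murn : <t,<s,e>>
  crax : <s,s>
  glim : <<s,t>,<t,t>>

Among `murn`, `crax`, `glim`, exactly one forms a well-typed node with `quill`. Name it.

murn : <t,<s,e>> — quill needs <s,s>; murn needs t; neither fits.
crax — combines: quill : <<s,s>,<<e,t>,t>> takes crax : <s,s> as argument, giving <<e,t>,t>.
glim : <<s,t>,<t,t>> — quill needs <s,s>; glim needs <s,t>; neither fits.

crax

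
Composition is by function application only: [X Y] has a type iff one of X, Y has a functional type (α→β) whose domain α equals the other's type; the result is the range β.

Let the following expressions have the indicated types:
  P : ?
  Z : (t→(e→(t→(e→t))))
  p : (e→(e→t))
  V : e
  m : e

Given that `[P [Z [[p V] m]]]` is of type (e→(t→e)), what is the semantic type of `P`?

For [P [Z [[p V] m]]] to have type (e→(t→e)) with [Z [[p V] m]] of type (e→(t→(e→t))), P must be the function: P : ((e→(t→(e→t)))→(e→(t→e))).

((e→(t→(e→t)))→(e→(t→e)))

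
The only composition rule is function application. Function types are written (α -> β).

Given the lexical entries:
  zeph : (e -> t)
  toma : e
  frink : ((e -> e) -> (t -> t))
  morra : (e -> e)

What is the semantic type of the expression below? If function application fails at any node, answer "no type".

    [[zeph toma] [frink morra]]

t

[zeph toma]: functor zeph : (e -> t), argument toma : e; result t.
[frink morra]: functor frink : ((e -> e) -> (t -> t)), argument morra : (e -> e); result (t -> t).
[[zeph toma] [frink morra]]: functor [frink morra] : (t -> t), argument [zeph toma] : t; result t.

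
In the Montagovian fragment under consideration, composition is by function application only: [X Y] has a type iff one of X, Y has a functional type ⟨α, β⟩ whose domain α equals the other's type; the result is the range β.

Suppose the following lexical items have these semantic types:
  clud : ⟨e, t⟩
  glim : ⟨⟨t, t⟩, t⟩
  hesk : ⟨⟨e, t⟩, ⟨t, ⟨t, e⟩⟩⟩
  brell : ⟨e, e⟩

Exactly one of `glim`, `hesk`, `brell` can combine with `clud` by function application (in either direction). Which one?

glim : ⟨⟨t, t⟩, t⟩ — no; clud wants e, and glim wants ⟨t, t⟩.
hesk — combines: hesk : ⟨⟨e, t⟩, ⟨t, ⟨t, e⟩⟩⟩ takes clud : ⟨e, t⟩ as argument, giving ⟨t, ⟨t, e⟩⟩.
brell : ⟨e, e⟩ — no; clud wants e, and brell wants e.

hesk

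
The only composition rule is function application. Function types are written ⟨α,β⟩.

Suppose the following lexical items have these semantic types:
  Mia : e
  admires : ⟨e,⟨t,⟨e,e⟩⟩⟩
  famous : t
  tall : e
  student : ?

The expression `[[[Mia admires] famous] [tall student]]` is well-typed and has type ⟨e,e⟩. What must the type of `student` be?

⟨e,⟨⟨e,e⟩,⟨e,e⟩⟩⟩

At [[[Mia admires] famous] [tall student]] (required: ⟨e,e⟩): [[Mia admires] famous] is ⟨e,e⟩, which is not a function with range ⟨e,e⟩; hence [tall student] is the functor — type ⟨⟨e,e⟩,⟨e,e⟩⟩.
At [tall student] (required: ⟨⟨e,e⟩,⟨e,e⟩⟩): tall is e, which is not a function with range ⟨⟨e,e⟩,⟨e,e⟩⟩; hence student is the functor — type ⟨e,⟨⟨e,e⟩,⟨e,e⟩⟩⟩.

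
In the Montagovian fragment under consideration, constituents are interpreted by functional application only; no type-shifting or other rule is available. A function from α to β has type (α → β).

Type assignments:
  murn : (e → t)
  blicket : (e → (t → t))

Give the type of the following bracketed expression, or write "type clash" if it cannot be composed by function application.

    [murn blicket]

[murn blicket]: (e → t) with (e → (t → t)) — neither is a function whose domain matches the other; composition fails here.

type clash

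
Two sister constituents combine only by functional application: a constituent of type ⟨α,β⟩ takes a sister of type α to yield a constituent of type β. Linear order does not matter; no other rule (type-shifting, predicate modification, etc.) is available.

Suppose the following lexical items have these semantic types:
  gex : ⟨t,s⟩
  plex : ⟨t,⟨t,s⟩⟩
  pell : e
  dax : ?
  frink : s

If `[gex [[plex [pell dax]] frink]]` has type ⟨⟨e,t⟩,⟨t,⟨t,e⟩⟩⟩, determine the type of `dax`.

⟨e,⟨⟨t,⟨t,s⟩⟩,⟨s,⟨⟨t,s⟩,⟨⟨e,t⟩,⟨t,⟨t,e⟩⟩⟩⟩⟩⟩⟩

For [gex [[plex [pell dax]] frink]] to have type ⟨⟨e,t⟩,⟨t,⟨t,e⟩⟩⟩ with gex of type ⟨t,s⟩, [[plex [pell dax]] frink] must be the function: [[plex [pell dax]] frink] : ⟨⟨t,s⟩,⟨⟨e,t⟩,⟨t,⟨t,e⟩⟩⟩⟩.
For [[plex [pell dax]] frink] to have type ⟨⟨t,s⟩,⟨⟨e,t⟩,⟨t,⟨t,e⟩⟩⟩⟩ with frink of type s, [plex [pell dax]] must be the function: [plex [pell dax]] : ⟨s,⟨⟨t,s⟩,⟨⟨e,t⟩,⟨t,⟨t,e⟩⟩⟩⟩⟩.
For [plex [pell dax]] to have type ⟨s,⟨⟨t,s⟩,⟨⟨e,t⟩,⟨t,⟨t,e⟩⟩⟩⟩⟩ with plex of type ⟨t,⟨t,s⟩⟩, [pell dax] must be the function: [pell dax] : ⟨⟨t,⟨t,s⟩⟩,⟨s,⟨⟨t,s⟩,⟨⟨e,t⟩,⟨t,⟨t,e⟩⟩⟩⟩⟩⟩.
For [pell dax] to have type ⟨⟨t,⟨t,s⟩⟩,⟨s,⟨⟨t,s⟩,⟨⟨e,t⟩,⟨t,⟨t,e⟩⟩⟩⟩⟩⟩ with pell of type e, dax must be the function: dax : ⟨e,⟨⟨t,⟨t,s⟩⟩,⟨s,⟨⟨t,s⟩,⟨⟨e,t⟩,⟨t,⟨t,e⟩⟩⟩⟩⟩⟩⟩.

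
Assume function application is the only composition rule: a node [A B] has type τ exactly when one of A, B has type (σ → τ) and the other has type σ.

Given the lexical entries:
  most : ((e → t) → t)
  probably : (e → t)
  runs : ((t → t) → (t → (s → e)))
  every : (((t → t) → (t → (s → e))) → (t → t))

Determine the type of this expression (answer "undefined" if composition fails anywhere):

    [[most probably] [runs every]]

t

[most probably]: most is ((e → t) → t), probably is (e → t); result t.
[runs every]: every is (((t → t) → (t → (s → e))) → (t → t)), runs is ((t → t) → (t → (s → e))); result (t → t).
[[most probably] [runs every]]: [runs every] is (t → t), [most probably] is t; result t.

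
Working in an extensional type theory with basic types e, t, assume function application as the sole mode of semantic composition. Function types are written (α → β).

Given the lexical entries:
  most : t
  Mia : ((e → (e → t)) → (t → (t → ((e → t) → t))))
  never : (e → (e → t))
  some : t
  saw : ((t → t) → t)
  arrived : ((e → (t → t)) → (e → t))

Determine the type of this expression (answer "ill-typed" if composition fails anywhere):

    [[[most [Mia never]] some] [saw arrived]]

[Mia never]: ((e → (e → t)) → (t → (t → ((e → t) → t)))) applied to (e → (e → t)) yields (t → (t → ((e → t) → t))).
[most [Mia never]]: (t → (t → ((e → t) → t))) applied to t yields (t → ((e → t) → t)).
[[most [Mia never]] some]: (t → ((e → t) → t)) applied to t yields ((e → t) → t).
[saw arrived]: ((t → t) → t) and ((e → (t → t)) → (e → t)) cannot combine by function application — type clash.

ill-typed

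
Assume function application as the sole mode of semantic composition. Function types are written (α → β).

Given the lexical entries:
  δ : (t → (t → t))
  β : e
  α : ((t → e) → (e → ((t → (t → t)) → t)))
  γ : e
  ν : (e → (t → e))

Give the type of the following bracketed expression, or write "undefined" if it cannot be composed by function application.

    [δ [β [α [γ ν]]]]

At [γ ν], ν : (e → (t → e)) takes γ : e, giving (t → e).
At [α [γ ν]], α : ((t → e) → (e → ((t → (t → t)) → t))) takes [γ ν] : (t → e), giving (e → ((t → (t → t)) → t)).
At [β [α [γ ν]]], [α [γ ν]] : (e → ((t → (t → t)) → t)) takes β : e, giving ((t → (t → t)) → t).
At [δ [β [α [γ ν]]]], [β [α [γ ν]]] : ((t → (t → t)) → t) takes δ : (t → (t → t)), giving t.

t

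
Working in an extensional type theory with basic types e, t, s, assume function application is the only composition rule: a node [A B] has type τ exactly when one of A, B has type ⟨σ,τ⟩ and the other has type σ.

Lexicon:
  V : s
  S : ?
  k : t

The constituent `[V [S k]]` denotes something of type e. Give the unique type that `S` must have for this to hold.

[V [S k]] is required to be e. V : s cannot yield e as functor, so [S k] : ⟨s,e⟩.
[S k] is required to be ⟨s,e⟩. k : t cannot yield ⟨s,e⟩ as functor, so S : ⟨t,⟨s,e⟩⟩.

⟨t,⟨s,e⟩⟩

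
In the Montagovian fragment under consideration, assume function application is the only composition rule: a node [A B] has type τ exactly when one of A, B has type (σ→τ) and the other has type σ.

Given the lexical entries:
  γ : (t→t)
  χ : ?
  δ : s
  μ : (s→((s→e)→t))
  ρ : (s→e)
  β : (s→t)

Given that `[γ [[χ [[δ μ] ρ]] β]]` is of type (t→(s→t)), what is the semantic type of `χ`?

At [γ [[χ [[δ μ] ρ]] β]] (required: (t→(s→t))): γ is (t→t), which is not a function with range (t→(s→t)); hence [[χ [[δ μ] ρ]] β] is the functor — type ((t→t)→(t→(s→t))).
At [[χ [[δ μ] ρ]] β] (required: ((t→t)→(t→(s→t)))): β is (s→t), which is not a function with range ((t→t)→(t→(s→t))); hence [χ [[δ μ] ρ]] is the functor — type ((s→t)→((t→t)→(t→(s→t)))).
At [χ [[δ μ] ρ]] (required: ((s→t)→((t→t)→(t→(s→t))))): [[δ μ] ρ] is t, which is not a function with range ((s→t)→((t→t)→(t→(s→t)))); hence χ is the functor — type (t→((s→t)→((t→t)→(t→(s→t))))).

(t→((s→t)→((t→t)→(t→(s→t)))))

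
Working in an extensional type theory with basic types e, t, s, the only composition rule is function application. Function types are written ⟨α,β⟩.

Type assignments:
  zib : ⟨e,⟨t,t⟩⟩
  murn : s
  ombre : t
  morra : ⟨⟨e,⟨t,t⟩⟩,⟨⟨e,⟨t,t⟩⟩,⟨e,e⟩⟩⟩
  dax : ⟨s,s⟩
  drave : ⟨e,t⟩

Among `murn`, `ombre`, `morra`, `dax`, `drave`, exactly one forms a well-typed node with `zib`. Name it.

murn : s — no; zib wants e, and murn wants nothing (atomic).
ombre : t — no; zib wants e, and ombre wants nothing (atomic).
morra — combines: morra : ⟨⟨e,⟨t,t⟩⟩,⟨⟨e,⟨t,t⟩⟩,⟨e,e⟩⟩⟩ takes zib : ⟨e,⟨t,t⟩⟩ as argument, giving ⟨⟨e,⟨t,t⟩⟩,⟨e,e⟩⟩.
dax : ⟨s,s⟩ — no; zib wants e, and dax wants s.
drave : ⟨e,t⟩ — no; zib wants e, and drave wants e.

morra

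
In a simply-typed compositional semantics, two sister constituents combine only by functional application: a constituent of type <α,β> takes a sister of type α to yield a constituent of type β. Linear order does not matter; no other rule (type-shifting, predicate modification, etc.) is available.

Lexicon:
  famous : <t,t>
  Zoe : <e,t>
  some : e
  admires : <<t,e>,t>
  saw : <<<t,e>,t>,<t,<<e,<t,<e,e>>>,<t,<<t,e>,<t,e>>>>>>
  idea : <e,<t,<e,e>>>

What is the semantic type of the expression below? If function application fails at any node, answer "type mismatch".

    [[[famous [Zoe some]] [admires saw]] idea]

<t,<<t,e>,<t,e>>>

[Zoe some]: functor Zoe : <e,t>, argument some : e; result t.
[famous [Zoe some]]: functor famous : <t,t>, argument [Zoe some] : t; result t.
[admires saw]: functor saw : <<<t,e>,t>,<t,<<e,<t,<e,e>>>,<t,<<t,e>,<t,e>>>>>>, argument admires : <<t,e>,t>; result <t,<<e,<t,<e,e>>>,<t,<<t,e>,<t,e>>>>>.
[[famous [Zoe some]] [admires saw]]: functor [admires saw] : <t,<<e,<t,<e,e>>>,<t,<<t,e>,<t,e>>>>>, argument [famous [Zoe some]] : t; result <<e,<t,<e,e>>>,<t,<<t,e>,<t,e>>>>.
[[[famous [Zoe some]] [admires saw]] idea]: functor [[famous [Zoe some]] [admires saw]] : <<e,<t,<e,e>>>,<t,<<t,e>,<t,e>>>>, argument idea : <e,<t,<e,e>>>; result <t,<<t,e>,<t,e>>>.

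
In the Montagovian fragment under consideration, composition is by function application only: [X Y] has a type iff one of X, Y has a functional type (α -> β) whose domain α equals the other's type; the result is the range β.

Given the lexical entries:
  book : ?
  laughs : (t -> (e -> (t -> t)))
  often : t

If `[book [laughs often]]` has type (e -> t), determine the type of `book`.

[book [laughs often]] is required to be (e -> t). [laughs often] : (e -> (t -> t)) cannot yield (e -> t) as functor, so book : ((e -> (t -> t)) -> (e -> t)).

((e -> (t -> t)) -> (e -> t))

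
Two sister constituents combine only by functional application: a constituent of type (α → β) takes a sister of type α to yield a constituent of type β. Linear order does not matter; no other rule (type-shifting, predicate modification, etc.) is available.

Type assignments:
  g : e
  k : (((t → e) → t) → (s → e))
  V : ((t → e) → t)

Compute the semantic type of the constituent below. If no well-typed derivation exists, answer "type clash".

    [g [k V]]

type clash

[k V]: (((t → e) → t) → (s → e)) applied to ((t → e) → t) yields (s → e).
[g [k V]]: e with (s → e) — neither is a function whose domain matches the other; composition fails here.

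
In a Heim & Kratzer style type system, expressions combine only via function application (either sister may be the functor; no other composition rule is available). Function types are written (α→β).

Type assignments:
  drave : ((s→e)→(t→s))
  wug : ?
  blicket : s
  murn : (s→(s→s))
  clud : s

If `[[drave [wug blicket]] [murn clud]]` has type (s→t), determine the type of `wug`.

(s→(((s→e)→(t→s))→((s→s)→(s→t))))

For [[drave [wug blicket]] [murn clud]] to have type (s→t) with [murn clud] of type (s→s), [drave [wug blicket]] must be the function: [drave [wug blicket]] : ((s→s)→(s→t)).
For [drave [wug blicket]] to have type ((s→s)→(s→t)) with drave of type ((s→e)→(t→s)), [wug blicket] must be the function: [wug blicket] : (((s→e)→(t→s))→((s→s)→(s→t))).
For [wug blicket] to have type (((s→e)→(t→s))→((s→s)→(s→t))) with blicket of type s, wug must be the function: wug : (s→(((s→e)→(t→s))→((s→s)→(s→t)))).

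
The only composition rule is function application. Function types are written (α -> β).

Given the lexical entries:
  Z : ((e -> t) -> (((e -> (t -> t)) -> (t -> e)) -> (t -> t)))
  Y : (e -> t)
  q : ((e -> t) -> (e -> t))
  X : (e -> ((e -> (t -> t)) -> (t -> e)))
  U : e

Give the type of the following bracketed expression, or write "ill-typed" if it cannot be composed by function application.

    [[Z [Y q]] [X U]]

(t -> t)

[Y q] — q of type ((e -> t) -> (e -> t)) combines with Y of type (e -> t): type (e -> t).
[Z [Y q]] — Z of type ((e -> t) -> (((e -> (t -> t)) -> (t -> e)) -> (t -> t))) combines with [Y q] of type (e -> t): type (((e -> (t -> t)) -> (t -> e)) -> (t -> t)).
[X U] — X of type (e -> ((e -> (t -> t)) -> (t -> e))) combines with U of type e: type ((e -> (t -> t)) -> (t -> e)).
[[Z [Y q]] [X U]] — [Z [Y q]] of type (((e -> (t -> t)) -> (t -> e)) -> (t -> t)) combines with [X U] of type ((e -> (t -> t)) -> (t -> e)): type (t -> t).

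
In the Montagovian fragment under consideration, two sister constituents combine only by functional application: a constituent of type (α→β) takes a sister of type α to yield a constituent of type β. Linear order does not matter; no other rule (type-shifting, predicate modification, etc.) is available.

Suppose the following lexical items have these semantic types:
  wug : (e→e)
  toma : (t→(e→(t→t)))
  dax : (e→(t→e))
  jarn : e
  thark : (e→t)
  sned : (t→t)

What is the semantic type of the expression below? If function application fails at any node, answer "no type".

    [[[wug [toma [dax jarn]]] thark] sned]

no type

[dax jarn]: functor dax : (e→(t→e)), argument jarn : e; result (t→e).
[toma [dax jarn]]: (t→(e→(t→t))) and (t→e) cannot combine by function application — type clash.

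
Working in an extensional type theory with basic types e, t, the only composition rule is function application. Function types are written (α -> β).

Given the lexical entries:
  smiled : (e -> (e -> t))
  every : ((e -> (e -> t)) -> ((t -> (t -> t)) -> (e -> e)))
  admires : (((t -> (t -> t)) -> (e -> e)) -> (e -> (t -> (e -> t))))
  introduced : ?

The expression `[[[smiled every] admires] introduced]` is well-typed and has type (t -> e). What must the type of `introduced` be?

[[[smiled every] admires] introduced] is required to be (t -> e). [[smiled every] admires] : (e -> (t -> (e -> t))) cannot yield (t -> e) as functor, so introduced : ((e -> (t -> (e -> t))) -> (t -> e)).

((e -> (t -> (e -> t))) -> (t -> e))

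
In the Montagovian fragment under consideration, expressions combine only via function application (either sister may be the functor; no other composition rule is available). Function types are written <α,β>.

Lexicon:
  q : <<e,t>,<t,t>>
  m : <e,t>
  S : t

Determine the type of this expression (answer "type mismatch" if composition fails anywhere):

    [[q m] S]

[q m] — q of type <<e,t>,<t,t>> combines with m of type <e,t>: type <t,t>.
[[q m] S] — [q m] of type <t,t> combines with S of type t: type t.

t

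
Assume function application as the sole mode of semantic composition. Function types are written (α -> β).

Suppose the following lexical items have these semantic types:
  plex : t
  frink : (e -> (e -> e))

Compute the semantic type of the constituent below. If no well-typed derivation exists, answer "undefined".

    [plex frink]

undefined

At [plex frink]: neither t nor (e -> (e -> e)) can take the other as argument; the node is ill-typed.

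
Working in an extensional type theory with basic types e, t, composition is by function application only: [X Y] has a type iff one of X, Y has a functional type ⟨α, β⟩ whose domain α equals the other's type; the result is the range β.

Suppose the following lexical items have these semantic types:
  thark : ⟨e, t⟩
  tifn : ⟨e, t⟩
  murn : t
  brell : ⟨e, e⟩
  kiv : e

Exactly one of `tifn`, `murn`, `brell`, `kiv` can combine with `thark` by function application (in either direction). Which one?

tifn : ⟨e, t⟩ — neither side's domain matches the other.
murn : t — neither side's domain matches the other.
brell : ⟨e, e⟩ — neither side's domain matches the other.
kiv — combines: thark : ⟨e, t⟩ takes kiv : e as argument, giving t.

kiv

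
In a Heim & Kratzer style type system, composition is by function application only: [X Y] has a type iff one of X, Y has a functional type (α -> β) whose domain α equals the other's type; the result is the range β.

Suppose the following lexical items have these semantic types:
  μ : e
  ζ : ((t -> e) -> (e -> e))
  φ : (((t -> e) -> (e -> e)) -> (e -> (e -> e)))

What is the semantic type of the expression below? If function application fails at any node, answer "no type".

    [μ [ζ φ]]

[ζ φ]: (((t -> e) -> (e -> e)) -> (e -> (e -> e))) applied to ((t -> e) -> (e -> e)) yields (e -> (e -> e)).
[μ [ζ φ]]: (e -> (e -> e)) applied to e yields (e -> e).

(e -> e)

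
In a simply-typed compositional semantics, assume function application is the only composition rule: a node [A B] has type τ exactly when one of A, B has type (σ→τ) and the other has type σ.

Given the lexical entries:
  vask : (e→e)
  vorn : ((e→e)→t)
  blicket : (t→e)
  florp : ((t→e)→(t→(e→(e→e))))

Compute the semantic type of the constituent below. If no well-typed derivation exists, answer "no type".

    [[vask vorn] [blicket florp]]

[vask vorn]: functor vorn : ((e→e)→t), argument vask : (e→e); result t.
[blicket florp]: functor florp : ((t→e)→(t→(e→(e→e)))), argument blicket : (t→e); result (t→(e→(e→e))).
[[vask vorn] [blicket florp]]: functor [blicket florp] : (t→(e→(e→e))), argument [vask vorn] : t; result (e→(e→e)).

(e→(e→e))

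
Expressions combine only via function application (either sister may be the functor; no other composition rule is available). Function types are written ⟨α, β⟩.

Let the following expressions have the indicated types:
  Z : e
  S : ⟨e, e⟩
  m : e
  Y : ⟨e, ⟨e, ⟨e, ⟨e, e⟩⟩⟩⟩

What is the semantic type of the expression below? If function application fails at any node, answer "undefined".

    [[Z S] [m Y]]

[Z S]: ⟨e, e⟩ applied to e yields e.
[m Y]: ⟨e, ⟨e, ⟨e, ⟨e, e⟩⟩⟩⟩ applied to e yields ⟨e, ⟨e, ⟨e, e⟩⟩⟩.
[[Z S] [m Y]]: ⟨e, ⟨e, ⟨e, e⟩⟩⟩ applied to e yields ⟨e, ⟨e, e⟩⟩.

⟨e, ⟨e, e⟩⟩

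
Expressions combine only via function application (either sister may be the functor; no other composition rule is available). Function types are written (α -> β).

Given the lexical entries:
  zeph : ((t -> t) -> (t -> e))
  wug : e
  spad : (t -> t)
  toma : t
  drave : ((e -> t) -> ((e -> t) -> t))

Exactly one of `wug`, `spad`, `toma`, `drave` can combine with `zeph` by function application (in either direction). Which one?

wug : e — neither side's domain matches the other.
spad — combines: zeph : ((t -> t) -> (t -> e)) takes spad : (t -> t) as argument, giving (t -> e).
toma : t — neither side's domain matches the other.
drave : ((e -> t) -> ((e -> t) -> t)) — neither side's domain matches the other.

spad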